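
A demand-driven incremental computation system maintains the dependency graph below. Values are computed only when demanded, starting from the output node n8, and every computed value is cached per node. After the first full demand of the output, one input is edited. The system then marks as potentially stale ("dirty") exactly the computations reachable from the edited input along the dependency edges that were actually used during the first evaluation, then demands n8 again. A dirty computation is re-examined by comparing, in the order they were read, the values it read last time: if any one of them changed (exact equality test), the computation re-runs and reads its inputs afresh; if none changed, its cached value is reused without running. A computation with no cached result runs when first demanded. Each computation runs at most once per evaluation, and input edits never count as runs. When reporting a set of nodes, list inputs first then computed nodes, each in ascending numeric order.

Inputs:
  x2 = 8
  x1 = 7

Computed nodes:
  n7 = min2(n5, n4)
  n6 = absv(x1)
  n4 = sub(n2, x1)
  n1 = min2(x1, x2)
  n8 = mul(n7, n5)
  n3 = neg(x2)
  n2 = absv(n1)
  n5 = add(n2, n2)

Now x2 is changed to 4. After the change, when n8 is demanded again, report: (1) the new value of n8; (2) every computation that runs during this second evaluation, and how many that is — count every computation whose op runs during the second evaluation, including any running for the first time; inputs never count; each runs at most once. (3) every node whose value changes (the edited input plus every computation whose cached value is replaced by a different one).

First evaluation (everything demanded from the output):
  n1 = min2(7, 8) = 7
  n2 = absv(7) = 7
  n4 = sub(7, 7) = 0
  n5 = add(7, 7) = 14
  n7 = min2(14, 0) = 0
  n8 = mul(0, 14) = 0

Propagation after the edit:
  n1: runs — x2 8->4; result 4.
  n2: runs — n1 7->4; result 4.
  n4: runs — n2 7->4; result -3.
  n5: runs — n2 7->4; n2 7->4; result 8.
  n7: runs — n5 14->8; n4 0->-3; result -3.
  n8: runs — n7 0->-3; n5 14->8; result -24.

New value of n8: -24.
Computations that run: n1, n2, n4, n5, n7, n8 — 6 in total.
Values that change: x2, n1, n2, n4, n5, n7, n8.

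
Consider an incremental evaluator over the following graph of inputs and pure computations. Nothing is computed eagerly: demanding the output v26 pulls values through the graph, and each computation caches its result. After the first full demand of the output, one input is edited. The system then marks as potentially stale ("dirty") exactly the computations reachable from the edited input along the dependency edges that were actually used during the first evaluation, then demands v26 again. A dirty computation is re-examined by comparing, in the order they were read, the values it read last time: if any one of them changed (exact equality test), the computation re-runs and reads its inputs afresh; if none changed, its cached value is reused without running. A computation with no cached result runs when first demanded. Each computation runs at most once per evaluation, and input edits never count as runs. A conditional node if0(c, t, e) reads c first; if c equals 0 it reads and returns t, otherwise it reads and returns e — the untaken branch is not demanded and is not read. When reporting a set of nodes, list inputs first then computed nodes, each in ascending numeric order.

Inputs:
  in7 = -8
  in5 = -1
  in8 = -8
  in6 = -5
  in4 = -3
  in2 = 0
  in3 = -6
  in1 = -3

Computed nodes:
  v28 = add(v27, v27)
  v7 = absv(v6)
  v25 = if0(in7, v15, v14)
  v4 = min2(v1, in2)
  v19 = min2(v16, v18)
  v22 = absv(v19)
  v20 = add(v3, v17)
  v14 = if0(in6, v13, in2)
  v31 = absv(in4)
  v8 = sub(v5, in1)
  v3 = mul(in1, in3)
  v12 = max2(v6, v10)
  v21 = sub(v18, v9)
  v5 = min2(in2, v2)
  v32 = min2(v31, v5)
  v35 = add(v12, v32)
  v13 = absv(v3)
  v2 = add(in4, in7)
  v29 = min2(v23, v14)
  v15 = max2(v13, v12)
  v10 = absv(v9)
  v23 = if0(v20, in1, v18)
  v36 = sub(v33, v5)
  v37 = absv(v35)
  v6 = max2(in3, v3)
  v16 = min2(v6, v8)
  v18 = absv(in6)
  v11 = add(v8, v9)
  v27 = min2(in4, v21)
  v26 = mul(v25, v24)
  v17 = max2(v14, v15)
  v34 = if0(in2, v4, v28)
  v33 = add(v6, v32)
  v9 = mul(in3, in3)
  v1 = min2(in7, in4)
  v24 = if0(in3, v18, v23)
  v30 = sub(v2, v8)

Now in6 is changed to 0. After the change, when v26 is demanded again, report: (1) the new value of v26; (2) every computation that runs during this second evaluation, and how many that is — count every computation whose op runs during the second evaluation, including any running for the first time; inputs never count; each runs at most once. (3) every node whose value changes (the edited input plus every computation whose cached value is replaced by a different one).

v26 now evaluates to 0.
Run set: v14, v17, v18, v23, v24, v25, v26 (7 run).
Changed values: in6, v14, v18, v23, v24, v25.
The important point: at v20 every value read last time is unchanged, so the dirty flag clears without a run.

Initial pass — values computed on the first demand:
  v3 = mul(-3, -6) = 18
  v6 = max2(-6, 18) = 18
  v9 = mul(-6, -6) = 36
  v10 = absv(36) = 36
  v12 = max2(18, 36) = 36
  v13 = absv(18) = 18
  v14 = if0(in6=-5 -> else branch in2) = 0
  v15 = max2(18, 36) = 36
  v17 = max2(0, 36) = 36
  v18 = absv(-5) = 5
  v20 = add(18, 36) = 54
  v23 = if0(v20=54 -> else branch v18) = 5
  v24 = if0(in3=-6 -> else branch v23) = 5
  v25 = if0(in7=-8 -> else branch v14) = 0
  v26 = mul(0, 5) = 0

Second demand — change propagation:
  v14: re-runs because in6 -5->0; new result 18.
  v17: re-runs because v14 0->18; new result 36 (unchanged).
  v18: re-runs because in6 -5->0; new result 0.
  v20: re-examined; everything it read last time is the same (v3 unchanged, v17 unchanged) — cache 54 kept, no run.
  v23: re-runs because v18 5->0; new result 0.
  v24: re-runs because v23 5->0; new result 0.
  v25: re-runs because v14 0->18; new result 18.
  v26: re-runs because v25 0->18; v24 5->0; new result 0 (unchanged).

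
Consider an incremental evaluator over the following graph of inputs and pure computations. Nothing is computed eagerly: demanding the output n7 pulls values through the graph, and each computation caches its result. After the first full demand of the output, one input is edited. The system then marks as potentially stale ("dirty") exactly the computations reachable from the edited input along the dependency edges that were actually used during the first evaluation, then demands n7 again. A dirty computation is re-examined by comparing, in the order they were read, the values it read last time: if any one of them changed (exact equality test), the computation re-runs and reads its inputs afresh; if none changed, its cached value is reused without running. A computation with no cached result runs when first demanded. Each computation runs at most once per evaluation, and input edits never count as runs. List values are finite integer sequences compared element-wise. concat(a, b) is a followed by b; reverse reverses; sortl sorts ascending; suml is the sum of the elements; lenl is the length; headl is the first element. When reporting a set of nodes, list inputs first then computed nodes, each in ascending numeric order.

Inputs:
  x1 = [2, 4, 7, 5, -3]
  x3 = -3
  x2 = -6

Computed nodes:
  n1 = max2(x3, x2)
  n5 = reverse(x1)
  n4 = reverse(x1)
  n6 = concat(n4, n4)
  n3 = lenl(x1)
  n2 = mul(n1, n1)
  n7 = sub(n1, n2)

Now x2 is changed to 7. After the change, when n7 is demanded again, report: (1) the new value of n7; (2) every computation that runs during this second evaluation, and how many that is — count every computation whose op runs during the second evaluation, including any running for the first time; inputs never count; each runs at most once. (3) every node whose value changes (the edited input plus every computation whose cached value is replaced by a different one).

n7 now evaluates to -42.
Run set: n1, n2, n7 (3 run).
Changed values: x2, n1, n2, n7.

Initial pass — values computed on the first demand:
  n1 = max2(-3, -6) = -3
  n2 = mul(-3, -3) = 9
  n7 = sub(-3, 9) = -12

Second demand — change propagation:
  n1: re-runs because x2 -6->7; new result 7.
  n2: re-runs because n1 -3->7; n1 -3->7; new result 49.
  n7: re-runs because n1 -3->7; n2 9->49; new result -42.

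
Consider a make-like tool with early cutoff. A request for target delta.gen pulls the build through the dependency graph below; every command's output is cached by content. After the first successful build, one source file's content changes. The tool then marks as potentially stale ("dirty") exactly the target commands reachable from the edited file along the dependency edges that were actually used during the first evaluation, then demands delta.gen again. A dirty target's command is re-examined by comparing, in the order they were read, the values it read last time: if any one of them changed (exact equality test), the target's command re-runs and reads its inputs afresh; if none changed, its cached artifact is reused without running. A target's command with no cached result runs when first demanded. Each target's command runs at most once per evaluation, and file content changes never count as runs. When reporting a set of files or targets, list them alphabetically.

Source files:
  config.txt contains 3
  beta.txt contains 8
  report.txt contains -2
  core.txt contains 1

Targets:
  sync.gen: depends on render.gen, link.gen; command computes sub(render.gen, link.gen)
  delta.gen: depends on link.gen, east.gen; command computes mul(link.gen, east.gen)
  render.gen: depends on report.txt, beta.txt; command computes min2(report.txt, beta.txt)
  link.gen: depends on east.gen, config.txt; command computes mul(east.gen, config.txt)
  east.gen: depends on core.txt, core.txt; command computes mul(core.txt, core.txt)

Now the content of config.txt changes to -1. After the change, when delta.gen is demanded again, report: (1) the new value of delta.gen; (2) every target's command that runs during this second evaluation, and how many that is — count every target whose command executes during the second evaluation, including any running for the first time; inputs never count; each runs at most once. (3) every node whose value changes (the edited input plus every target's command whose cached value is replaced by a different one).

Demanding delta.gen again yields -1.
2 target commands run: delta.gen, link.gen.
The nodes whose values change: config.txt, delta.gen, link.gen.

First demand of the output computes:
  east.gen = mul(1, 1) = 1
  link.gen = mul(1, 3) = 3
  delta.gen = mul(3, 1) = 3

After the edit, cleaning proceeds:
  link.gen: a read changed (config.txt 3->-1) — executes, giving -1.
  delta.gen: a read changed (link.gen 3->-1) — executes, giving -1.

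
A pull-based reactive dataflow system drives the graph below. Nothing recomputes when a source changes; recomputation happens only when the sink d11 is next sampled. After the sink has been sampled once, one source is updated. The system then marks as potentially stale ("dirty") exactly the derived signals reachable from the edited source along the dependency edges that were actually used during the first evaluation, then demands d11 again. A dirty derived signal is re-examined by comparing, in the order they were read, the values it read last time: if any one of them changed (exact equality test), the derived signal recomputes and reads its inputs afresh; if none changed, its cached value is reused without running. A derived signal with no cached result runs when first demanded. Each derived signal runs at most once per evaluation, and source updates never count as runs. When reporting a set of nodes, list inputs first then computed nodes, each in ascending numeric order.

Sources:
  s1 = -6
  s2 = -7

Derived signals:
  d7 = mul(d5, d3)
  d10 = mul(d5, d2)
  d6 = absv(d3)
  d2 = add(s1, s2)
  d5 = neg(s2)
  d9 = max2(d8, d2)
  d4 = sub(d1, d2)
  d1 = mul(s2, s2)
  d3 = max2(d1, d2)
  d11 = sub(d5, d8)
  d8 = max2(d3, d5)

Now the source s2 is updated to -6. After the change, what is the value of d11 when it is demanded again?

First evaluation (everything demanded from the output):
  d1 = mul(-7, -7) = 49
  d2 = add(-6, -7) = -13
  d3 = max2(49, -13) = 49
  d5 = neg(-7) = 7
  d8 = max2(49, 7) = 49
  d11 = sub(7, 49) = -42

Propagation after the edit:
  d1: runs — s2 -7->-6; s2 -7->-6; result 36.
  d2: runs — s2 -7->-6; result -12.
  d3: runs — d1 49->36; d2 -13->-12; result 36.
  d5: runs — s2 -7->-6; result 6.
  d8: runs — d3 49->36; d5 7->6; result 36.
  d11: runs — d5 7->6; d8 49->36; result -30.

New value of d11: -30.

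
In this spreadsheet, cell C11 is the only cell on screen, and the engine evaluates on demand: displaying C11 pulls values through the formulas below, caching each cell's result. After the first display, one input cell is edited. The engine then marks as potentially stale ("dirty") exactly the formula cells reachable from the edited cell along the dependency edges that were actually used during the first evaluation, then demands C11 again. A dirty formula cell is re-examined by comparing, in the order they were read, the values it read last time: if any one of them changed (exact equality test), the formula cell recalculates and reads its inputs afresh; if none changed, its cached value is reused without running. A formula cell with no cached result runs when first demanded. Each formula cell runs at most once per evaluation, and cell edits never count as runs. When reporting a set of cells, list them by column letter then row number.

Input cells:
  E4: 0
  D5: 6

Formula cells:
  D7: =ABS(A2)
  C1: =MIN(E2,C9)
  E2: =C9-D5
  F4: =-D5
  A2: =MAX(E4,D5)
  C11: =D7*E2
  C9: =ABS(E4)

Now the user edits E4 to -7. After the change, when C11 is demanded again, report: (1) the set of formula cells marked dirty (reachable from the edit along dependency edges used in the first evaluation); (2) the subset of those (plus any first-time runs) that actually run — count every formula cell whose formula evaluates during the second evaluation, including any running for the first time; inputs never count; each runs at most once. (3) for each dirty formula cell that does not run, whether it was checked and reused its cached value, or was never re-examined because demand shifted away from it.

Dirty set: A2, C9, C11, D7, E2.
Run set: A2, C9, C11, E2 (4 run).
Re-examined without running (cache reused): D7.
The important point: at D7 every value read last time is unchanged, so the dirty flag clears without a run.

Initial pass — values computed on the first demand:
  A2 = MAX(0, 6) = 6
  C9 = ABS(0) = 0
  D7 = ABS(6) = 6
  E2 = 0 - 6 = -6
  C11 = 6 * -6 = -36

Second demand — change propagation:
  A2: re-runs because E4 0->-7; new result 6 (unchanged).
  C9: re-runs because E4 0->-7; new result 7.
  D7: re-examined; everything it read last time is the same (A2 unchanged) — cache 6 kept, no run.
  E2: re-runs because C9 0->7; new result 1.
  C11: re-runs because E2 -6->1; new result 6.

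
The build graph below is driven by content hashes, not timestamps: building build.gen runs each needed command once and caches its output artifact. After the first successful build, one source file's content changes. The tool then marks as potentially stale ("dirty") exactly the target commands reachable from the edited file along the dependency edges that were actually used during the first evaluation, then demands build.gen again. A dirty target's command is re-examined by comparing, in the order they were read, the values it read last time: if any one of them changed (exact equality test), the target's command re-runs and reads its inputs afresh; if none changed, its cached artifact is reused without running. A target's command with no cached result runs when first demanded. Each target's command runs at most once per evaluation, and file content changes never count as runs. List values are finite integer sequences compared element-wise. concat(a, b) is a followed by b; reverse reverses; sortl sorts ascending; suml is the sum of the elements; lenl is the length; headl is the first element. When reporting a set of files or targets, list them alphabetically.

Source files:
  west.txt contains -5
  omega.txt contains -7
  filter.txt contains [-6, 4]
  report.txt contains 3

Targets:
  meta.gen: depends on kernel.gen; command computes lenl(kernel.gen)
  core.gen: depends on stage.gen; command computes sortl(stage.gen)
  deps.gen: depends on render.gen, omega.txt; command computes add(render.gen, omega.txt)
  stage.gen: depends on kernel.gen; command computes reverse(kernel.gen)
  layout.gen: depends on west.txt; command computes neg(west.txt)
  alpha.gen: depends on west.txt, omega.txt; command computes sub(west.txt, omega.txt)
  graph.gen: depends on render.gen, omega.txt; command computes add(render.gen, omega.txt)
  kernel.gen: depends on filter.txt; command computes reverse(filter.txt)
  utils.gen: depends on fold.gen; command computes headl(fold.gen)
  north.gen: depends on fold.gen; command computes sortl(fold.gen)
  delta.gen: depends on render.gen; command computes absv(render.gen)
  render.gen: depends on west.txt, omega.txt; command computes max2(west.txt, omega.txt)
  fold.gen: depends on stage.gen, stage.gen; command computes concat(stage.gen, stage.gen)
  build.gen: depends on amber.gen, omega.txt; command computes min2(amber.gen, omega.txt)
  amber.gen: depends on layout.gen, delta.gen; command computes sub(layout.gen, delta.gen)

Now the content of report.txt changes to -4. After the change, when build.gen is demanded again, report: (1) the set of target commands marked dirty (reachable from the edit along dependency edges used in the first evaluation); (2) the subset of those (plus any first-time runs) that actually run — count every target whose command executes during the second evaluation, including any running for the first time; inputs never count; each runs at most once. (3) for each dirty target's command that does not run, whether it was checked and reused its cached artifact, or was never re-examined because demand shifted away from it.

Dirty set: none.
Run set: none (0 run).
All dirty target commands ended up running.
The important point: nothing the output needs ever reads report.txt, so the edit is invisible to it.

Initial pass — values computed on the first demand:
  layout.gen = neg(-5) = 5
  render.gen = max2(-5, -7) = -5
  delta.gen = absv(-5) = 5
  amber.gen = sub(5, 5) = 0
  build.gen = min2(0, -7) = -7

Second demand — change propagation:
  no demanded computation ever read report.txt, so the edit dirties nothing and nothing runs.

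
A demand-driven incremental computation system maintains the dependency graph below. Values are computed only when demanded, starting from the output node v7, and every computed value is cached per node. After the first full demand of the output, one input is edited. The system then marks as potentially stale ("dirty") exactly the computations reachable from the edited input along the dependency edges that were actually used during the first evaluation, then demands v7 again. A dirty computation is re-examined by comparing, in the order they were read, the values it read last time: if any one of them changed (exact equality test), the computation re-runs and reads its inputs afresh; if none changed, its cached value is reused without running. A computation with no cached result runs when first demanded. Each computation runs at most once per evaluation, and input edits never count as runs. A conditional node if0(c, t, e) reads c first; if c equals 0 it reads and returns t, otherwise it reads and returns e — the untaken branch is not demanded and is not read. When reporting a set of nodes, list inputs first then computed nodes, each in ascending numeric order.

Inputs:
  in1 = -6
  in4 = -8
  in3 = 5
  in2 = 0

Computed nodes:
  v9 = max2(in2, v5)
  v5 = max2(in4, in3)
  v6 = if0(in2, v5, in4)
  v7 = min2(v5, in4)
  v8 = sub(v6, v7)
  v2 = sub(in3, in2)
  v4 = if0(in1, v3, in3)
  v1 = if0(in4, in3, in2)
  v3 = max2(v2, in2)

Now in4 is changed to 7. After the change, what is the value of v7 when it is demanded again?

New value of v7: 7.

First evaluation (everything demanded from the output):
  v5 = max2(-8, 5) = 5
  v7 = min2(5, -8) = -8

Propagation after the edit:
  v5: runs — in4 -8->7; result 7.
  v7: runs — v5 5->7; in4 -8->7; result 7.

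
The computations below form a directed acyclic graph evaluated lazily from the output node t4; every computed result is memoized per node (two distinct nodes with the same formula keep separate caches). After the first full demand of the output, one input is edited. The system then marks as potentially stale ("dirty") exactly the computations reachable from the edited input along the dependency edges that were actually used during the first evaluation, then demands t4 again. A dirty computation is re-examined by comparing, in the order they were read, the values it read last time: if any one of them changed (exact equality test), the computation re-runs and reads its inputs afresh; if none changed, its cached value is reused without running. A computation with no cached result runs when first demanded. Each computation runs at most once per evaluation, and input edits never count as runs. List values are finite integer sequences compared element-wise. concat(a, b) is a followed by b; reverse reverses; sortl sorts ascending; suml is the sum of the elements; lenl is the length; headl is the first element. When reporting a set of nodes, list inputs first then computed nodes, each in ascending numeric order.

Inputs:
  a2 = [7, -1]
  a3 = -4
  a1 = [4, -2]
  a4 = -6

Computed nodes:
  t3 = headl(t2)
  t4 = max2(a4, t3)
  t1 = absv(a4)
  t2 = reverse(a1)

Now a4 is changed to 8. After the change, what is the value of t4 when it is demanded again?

Demanding t4 again yields 8.

First demand of the output computes:
  t2 = reverse([4, -2]) = [-2, 4]
  t3 = headl([-2, 4]) = -2
  t4 = max2(-6, -2) = -2

After the edit, cleaning proceeds:
  t4: a read changed (a4 -6->8) — executes, giving 8.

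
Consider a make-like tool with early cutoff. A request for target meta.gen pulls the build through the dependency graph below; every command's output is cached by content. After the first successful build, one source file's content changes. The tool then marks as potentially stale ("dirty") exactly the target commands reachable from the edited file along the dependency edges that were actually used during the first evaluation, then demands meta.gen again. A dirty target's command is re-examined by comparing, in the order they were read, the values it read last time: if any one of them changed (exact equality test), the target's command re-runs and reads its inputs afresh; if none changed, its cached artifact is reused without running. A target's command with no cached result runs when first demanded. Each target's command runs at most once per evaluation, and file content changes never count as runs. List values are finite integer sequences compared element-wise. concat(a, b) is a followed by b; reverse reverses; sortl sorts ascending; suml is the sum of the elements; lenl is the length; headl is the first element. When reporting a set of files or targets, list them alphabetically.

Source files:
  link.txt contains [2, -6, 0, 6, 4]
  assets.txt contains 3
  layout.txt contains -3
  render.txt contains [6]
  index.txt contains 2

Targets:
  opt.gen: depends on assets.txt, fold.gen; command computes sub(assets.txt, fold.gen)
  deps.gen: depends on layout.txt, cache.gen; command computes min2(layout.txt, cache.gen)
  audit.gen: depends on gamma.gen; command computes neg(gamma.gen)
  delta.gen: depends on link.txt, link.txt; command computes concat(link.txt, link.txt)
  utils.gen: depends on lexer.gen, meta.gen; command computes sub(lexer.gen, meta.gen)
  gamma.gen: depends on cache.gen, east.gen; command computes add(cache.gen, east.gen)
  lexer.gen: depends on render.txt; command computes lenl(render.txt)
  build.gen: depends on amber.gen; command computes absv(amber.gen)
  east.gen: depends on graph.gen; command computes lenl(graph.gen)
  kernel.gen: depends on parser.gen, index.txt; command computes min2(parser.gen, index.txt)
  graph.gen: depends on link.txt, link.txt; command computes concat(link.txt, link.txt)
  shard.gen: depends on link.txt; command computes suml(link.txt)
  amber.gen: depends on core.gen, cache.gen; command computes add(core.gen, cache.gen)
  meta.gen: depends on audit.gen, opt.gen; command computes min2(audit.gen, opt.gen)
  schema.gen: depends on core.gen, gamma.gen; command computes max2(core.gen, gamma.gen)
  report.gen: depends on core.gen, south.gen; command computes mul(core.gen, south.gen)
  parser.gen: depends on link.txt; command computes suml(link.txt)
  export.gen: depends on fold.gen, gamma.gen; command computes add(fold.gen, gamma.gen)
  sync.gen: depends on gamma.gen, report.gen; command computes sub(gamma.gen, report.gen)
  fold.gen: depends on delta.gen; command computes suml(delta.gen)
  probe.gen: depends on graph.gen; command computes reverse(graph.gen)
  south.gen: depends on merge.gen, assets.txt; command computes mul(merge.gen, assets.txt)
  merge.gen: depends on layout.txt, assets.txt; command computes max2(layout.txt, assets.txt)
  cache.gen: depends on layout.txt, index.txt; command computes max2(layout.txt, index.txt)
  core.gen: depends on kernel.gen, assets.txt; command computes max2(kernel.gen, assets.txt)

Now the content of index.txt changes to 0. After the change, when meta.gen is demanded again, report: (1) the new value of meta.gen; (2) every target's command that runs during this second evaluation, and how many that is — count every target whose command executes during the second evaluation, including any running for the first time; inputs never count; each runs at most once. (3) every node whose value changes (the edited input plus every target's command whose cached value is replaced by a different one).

Demanding meta.gen again yields -10.
4 target commands run: audit.gen, cache.gen, gamma.gen, meta.gen.
The nodes whose values change: audit.gen, cache.gen, gamma.gen, index.txt, meta.gen.

First demand of the output computes:
  cache.gen = max2(-3, 2) = 2
  delta.gen = concat([2, -6, 0, 6, 4], [2, -6, 0, 6, 4]) = [2, -6, 0, 6, 4, 2, -6, 0, 6, 4]
  fold.gen = suml([2, -6, 0, 6, 4, 2, -6, 0, 6, 4]) = 12
  graph.gen = concat([2, -6, 0, 6, 4], [2, -6, 0, 6, 4]) = [2, -6, 0, 6, 4, 2, -6, 0, 6, 4]
  east.gen = lenl([2, -6, 0, 6, 4, 2, -6, 0, 6, 4]) = 10
  gamma.gen = add(2, 10) = 12
  audit.gen = neg(12) = -12
  opt.gen = sub(3, 12) = -9
  meta.gen = min2(-12, -9) = -12

After the edit, cleaning proceeds:
  cache.gen: a read changed (index.txt 2->0) — executes, giving 0.
  gamma.gen: a read changed (cache.gen 2->0) — executes, giving 10.
  audit.gen: a read changed (gamma.gen 12->10) — executes, giving -10.
  meta.gen: a read changed (audit.gen -12->-10) — executes, giving -10.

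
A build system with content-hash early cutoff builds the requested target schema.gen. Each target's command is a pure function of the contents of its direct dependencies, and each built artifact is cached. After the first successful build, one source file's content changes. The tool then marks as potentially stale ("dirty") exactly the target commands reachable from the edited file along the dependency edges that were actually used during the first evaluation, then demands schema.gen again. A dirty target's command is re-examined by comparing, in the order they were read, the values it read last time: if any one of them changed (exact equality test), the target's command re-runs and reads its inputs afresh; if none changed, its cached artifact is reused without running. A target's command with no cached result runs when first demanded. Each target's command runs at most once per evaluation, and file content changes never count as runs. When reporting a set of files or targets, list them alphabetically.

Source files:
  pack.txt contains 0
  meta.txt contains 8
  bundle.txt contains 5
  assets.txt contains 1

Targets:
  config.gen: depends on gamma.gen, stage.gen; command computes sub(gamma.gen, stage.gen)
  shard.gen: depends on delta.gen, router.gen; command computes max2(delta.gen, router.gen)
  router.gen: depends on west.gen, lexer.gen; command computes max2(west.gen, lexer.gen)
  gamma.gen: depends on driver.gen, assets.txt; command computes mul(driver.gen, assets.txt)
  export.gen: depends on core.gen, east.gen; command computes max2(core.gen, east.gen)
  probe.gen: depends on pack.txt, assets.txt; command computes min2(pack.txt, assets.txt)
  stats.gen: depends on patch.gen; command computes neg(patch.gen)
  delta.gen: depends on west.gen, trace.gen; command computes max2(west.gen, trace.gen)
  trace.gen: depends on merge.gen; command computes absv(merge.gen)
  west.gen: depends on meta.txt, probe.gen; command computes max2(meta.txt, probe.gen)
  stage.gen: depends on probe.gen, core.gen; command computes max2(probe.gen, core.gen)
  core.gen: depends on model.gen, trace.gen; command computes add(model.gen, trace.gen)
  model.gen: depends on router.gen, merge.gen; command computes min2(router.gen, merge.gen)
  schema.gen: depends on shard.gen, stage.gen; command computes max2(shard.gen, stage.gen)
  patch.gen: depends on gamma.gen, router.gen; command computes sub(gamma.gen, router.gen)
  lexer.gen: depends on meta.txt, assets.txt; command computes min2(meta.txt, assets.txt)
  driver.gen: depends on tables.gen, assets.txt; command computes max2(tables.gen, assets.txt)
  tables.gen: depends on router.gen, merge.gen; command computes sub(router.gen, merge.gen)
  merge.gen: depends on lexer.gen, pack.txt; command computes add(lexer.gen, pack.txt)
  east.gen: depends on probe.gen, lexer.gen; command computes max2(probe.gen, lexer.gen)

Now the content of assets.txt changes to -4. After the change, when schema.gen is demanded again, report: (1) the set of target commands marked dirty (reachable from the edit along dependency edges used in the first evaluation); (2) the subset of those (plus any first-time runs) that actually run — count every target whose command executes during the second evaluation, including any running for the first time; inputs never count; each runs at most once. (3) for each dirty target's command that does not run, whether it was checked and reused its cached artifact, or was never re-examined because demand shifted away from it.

First evaluation (everything demanded from the output):
  lexer.gen = min2(8, 1) = 1
  merge.gen = add(1, 0) = 1
  probe.gen = min2(0, 1) = 0
  trace.gen = absv(1) = 1
  west.gen = max2(8, 0) = 8
  delta.gen = max2(8, 1) = 8
  router.gen = max2(8, 1) = 8
  model.gen = min2(8, 1) = 1
  core.gen = add(1, 1) = 2
  shard.gen = max2(8, 8) = 8
  stage.gen = max2(0, 2) = 2
  schema.gen = max2(8, 2) = 8

Propagation after the edit:
  lexer.gen: runs — assets.txt 1->-4; result -4.
  merge.gen: runs — lexer.gen 1->-4; result -4.
  probe.gen: runs — assets.txt 1->-4; result -4.
  trace.gen: runs — merge.gen 1->-4; result 4.
  west.gen: runs — probe.gen 0->-4; result 8 (same value as before).
  delta.gen: runs — trace.gen 1->4; result 8 (same value as before).
  router.gen: runs — lexer.gen 1->-4; result 8 (same value as before).
  model.gen: runs — merge.gen 1->-4; result -4.
  core.gen: runs — model.gen 1->-4; trace.gen 1->4; result 0.
  shard.gen: checked — values it read are unchanged (delta.gen unchanged, router.gen unchanged); reused cached 8 without running.
  stage.gen: runs — probe.gen 0->-4; core.gen 2->0; result 0.
  schema.gen: runs — stage.gen 2->0; result 8 (same value as before).

Key observation: the cutoff stops propagation at shard.gen — its inputs' values are unchanged, so it reuses its cache.

Marked dirty: core.gen, delta.gen, lexer.gen, merge.gen, model.gen, probe.gen, router.gen, schema.gen, shard.gen, stage.gen, trace.gen, west.gen.
Target commands that run: core.gen, delta.gen, lexer.gen, merge.gen, model.gen, probe.gen, router.gen, schema.gen, stage.gen, trace.gen, west.gen — 11 in total.
Checked but reused from cache: shard.gen.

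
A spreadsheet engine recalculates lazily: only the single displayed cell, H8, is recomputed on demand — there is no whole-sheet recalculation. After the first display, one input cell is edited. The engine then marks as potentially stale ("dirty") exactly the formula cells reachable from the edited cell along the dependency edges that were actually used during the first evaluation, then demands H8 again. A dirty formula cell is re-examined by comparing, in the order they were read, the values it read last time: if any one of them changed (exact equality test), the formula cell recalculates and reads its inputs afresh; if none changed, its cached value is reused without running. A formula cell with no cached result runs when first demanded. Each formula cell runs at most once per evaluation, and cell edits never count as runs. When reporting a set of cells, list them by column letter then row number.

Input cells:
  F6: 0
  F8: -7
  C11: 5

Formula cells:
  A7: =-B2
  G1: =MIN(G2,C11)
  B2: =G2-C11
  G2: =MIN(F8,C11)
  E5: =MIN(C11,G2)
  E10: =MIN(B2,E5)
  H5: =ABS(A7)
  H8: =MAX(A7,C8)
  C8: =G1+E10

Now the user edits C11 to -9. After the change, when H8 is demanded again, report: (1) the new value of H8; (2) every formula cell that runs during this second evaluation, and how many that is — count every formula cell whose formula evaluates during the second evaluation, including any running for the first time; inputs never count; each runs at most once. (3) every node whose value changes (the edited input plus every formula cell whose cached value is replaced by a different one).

First evaluation (everything demanded from the output):
  G2 = MIN(-7, 5) = -7
  B2 = -7 - 5 = -12
  A7 = -(-12) = 12
  E5 = MIN(5, -7) = -7
  E10 = MIN(-12, -7) = -12
  G1 = MIN(-7, 5) = -7
  C8 = -7 + -12 = -19
  H8 = MAX(12, -19) = 12

Propagation after the edit:
  G2: runs — C11 5->-9; result -9.
  B2: runs — G2 -7->-9; C11 5->-9; result 0.
  A7: runs — B2 -12->0; result 0.
  E5: runs — C11 5->-9; G2 -7->-9; result -9.
  E10: runs — B2 -12->0; E5 -7->-9; result -9.
  G1: runs — G2 -7->-9; C11 5->-9; result -9.
  C8: runs — G1 -7->-9; E10 -12->-9; result -18.
  H8: runs — A7 12->0; C8 -19->-18; result 0.

New value of H8: 0.
Formula cells that run: A7, B2, C8, E5, E10, G1, G2, H8 — 8 in total.
Values that change: A7, B2, C8, C11, E5, E10, G1, G2, H8.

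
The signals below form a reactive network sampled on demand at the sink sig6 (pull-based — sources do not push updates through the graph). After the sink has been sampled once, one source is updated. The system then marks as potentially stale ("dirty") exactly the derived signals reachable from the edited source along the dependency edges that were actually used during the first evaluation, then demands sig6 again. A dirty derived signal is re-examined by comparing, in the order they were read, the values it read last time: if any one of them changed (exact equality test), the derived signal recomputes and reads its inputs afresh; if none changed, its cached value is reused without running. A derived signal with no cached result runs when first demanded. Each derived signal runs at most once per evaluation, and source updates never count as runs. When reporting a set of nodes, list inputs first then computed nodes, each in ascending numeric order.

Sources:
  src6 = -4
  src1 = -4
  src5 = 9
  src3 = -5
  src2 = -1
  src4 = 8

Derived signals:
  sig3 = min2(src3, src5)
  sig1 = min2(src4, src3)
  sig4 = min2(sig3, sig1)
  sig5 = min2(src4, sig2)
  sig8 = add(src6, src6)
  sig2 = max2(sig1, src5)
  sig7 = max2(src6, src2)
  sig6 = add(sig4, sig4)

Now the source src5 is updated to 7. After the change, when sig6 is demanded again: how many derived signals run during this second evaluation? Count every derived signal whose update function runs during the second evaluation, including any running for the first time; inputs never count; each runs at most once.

Initial pass — values computed on the first demand:
  sig1 = min2(8, -5) = -5
  sig3 = min2(-5, 9) = -5
  sig4 = min2(-5, -5) = -5
  sig6 = add(-5, -5) = -10

Second demand — change propagation:
  sig3: re-runs because src5 9->7; new result -5 (unchanged).
  sig4: re-examined; everything it read last time is the same (sig3 unchanged, sig1 unchanged) — cache -5 kept, no run.
  sig6: re-examined; everything it read last time is the same (sig4 unchanged, sig4 unchanged) — cache -10 kept, no run.

The important point: sig3 recomputes to an identical value, and the output ends up unchanged.

Run set: sig3 (1 run).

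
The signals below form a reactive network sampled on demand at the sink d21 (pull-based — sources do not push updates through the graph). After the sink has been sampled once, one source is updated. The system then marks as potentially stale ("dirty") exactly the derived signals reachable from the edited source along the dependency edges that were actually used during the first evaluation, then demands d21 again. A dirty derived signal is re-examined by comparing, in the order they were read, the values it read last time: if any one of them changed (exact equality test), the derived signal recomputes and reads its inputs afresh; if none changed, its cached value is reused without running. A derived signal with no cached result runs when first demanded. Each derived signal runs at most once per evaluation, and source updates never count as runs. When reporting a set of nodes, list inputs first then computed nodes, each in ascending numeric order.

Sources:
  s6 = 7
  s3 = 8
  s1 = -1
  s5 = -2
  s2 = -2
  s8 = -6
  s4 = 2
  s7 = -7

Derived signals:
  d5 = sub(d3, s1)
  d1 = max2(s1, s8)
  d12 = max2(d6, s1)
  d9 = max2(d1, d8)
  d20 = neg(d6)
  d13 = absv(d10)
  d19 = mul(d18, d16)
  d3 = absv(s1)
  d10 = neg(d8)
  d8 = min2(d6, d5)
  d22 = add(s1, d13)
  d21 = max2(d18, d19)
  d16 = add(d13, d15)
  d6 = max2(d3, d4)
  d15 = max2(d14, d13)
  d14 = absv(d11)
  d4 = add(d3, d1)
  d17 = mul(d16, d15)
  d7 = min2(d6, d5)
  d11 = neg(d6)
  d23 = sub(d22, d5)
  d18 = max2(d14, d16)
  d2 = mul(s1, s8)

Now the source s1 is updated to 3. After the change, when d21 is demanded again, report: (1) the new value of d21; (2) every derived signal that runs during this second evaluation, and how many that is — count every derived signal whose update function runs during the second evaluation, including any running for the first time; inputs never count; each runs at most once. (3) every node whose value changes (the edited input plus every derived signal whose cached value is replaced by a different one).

Initial pass — values computed on the first demand:
  d1 = max2(-1, -6) = -1
  d3 = absv(-1) = 1
  d4 = add(1, -1) = 0
  d5 = sub(1, -1) = 2
  d6 = max2(1, 0) = 1
  d8 = min2(1, 2) = 1
  d10 = neg(1) = -1
  d11 = neg(1) = -1
  d13 = absv(-1) = 1
  d14 = absv(-1) = 1
  d15 = max2(1, 1) = 1
  d16 = add(1, 1) = 2
  d18 = max2(1, 2) = 2
  d19 = mul(2, 2) = 4
  d21 = max2(2, 4) = 4

Second demand — change propagation:
  d1: re-runs because s1 -1->3; new result 3.
  d3: re-runs because s1 -1->3; new result 3.
  d4: re-runs because d3 1->3; d1 -1->3; new result 6.
  d5: re-runs because d3 1->3; s1 -1->3; new result 0.
  d6: re-runs because d3 1->3; d4 0->6; new result 6.
  d8: re-runs because d6 1->6; d5 2->0; new result 0.
  d10: re-runs because d8 1->0; new result 0.
  d11: re-runs because d6 1->6; new result -6.
  d13: re-runs because d10 -1->0; new result 0.
  d14: re-runs because d11 -1->-6; new result 6.
  d15: re-runs because d14 1->6; d13 1->0; new result 6.
  d16: re-runs because d13 1->0; d15 1->6; new result 6.
  d18: re-runs because d14 1->6; d16 2->6; new result 6.
  d19: re-runs because d18 2->6; d16 2->6; new result 36.
  d21: re-runs because d18 2->6; d19 4->36; new result 36.

d21 now evaluates to 36.
Run set: d1, d3, d4, d5, d6, d8, d10, d11, d13, d14, d15, d16, d18, d19, d21 (15 run).
Changed values: s1, d1, d3, d4, d5, d6, d8, d10, d11, d13, d14, d15, d16, d18, d19, d21.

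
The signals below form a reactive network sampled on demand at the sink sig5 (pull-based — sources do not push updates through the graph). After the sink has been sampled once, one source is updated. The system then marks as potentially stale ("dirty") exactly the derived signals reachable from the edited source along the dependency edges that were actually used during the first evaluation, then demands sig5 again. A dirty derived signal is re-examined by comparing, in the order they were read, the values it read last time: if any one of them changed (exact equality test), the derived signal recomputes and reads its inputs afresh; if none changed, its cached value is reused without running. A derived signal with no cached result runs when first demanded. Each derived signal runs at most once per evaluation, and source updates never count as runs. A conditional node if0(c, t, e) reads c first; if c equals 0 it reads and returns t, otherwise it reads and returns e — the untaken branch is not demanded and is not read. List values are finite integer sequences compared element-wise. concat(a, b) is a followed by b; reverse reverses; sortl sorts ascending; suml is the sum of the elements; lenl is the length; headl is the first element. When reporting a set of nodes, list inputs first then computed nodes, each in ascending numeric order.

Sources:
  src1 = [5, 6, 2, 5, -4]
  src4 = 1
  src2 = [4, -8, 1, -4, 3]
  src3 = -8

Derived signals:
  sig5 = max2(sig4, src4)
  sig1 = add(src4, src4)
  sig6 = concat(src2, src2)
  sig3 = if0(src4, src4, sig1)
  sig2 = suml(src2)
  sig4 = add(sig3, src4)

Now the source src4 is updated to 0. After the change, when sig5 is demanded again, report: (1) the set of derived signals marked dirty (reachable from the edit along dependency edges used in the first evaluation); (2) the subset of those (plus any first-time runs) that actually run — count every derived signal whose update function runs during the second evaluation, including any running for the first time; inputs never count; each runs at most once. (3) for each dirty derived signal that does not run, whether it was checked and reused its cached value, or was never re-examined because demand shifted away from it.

Dirty set: sig1, sig3, sig4, sig5.
Run set: sig3, sig4, sig5 (3 run).
Left stale — demand moved off them: sig1.
The important point: the flipped condition redirects demand; sig1 is left stale, never re-checked.

Initial pass — values computed on the first demand:
  sig1 = add(1, 1) = 2
  sig3 = if0(src4=1 -> else branch sig1) = 2
  sig4 = add(2, 1) = 3
  sig5 = max2(3, 1) = 3

Second demand — change propagation:
  sig1: dirty yet unreached — the second evaluation never asks for it.
  sig3: re-runs because src4 1->0; new result 0.
  sig4: re-runs because sig3 2->0; src4 1->0; new result 0.
  sig5: re-runs because sig4 3->0; src4 1->0; new result 0.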